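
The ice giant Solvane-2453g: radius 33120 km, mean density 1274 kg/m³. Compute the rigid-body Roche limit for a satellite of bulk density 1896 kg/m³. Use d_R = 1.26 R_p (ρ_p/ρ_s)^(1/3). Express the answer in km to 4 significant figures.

d_R = 1.26 × 33120 km × (1274/1896)^(1/3)
    = 36550 km

36550 km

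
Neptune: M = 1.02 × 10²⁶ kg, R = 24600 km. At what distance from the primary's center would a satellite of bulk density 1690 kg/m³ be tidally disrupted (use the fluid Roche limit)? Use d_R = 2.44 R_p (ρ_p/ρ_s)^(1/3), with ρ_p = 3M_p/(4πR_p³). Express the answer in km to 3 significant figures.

ρ_p = 3M_p/(4πR_p³) = 3 × (1.02 × 10²⁶) / (4π × (2.46 × 10⁷ m)³) = 1640 kg/m³
d_R = 2.44 × 24600 km × (1640/1690)^(1/3)
    = 59400 km

59400 km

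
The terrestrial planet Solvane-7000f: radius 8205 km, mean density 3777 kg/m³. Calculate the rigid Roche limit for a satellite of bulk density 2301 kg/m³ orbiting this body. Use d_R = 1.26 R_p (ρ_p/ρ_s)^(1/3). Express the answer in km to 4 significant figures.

12200 km

d_R = 1.26 × 8205 km × (3777/2301)^(1/3)
    = 12200 km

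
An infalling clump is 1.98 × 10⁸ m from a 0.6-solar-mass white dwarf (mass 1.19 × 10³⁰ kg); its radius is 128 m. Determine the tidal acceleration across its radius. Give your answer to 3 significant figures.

2.62 × 10⁻³ m/s²

Δa = 2GMr/d³
   = 2 × (6.674 × 10⁻¹¹) × (1.19 × 10³⁰) × (128) / (1.98 × 10⁸)³
   = 2.62 × 10⁻³ m/s²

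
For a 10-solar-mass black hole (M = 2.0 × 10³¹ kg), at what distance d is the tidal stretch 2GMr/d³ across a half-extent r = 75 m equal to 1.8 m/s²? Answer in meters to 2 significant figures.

4.8 × 10⁷ m

2GMr/d³ = a_tidal  ⇒  d = (2GMr / a_tidal)^(1/3)
d = (2 × 6.674×10⁻¹¹ × (2.0 × 10³¹) × (75) / (1.8))^(1/3)
  = 4.8 × 10⁷ m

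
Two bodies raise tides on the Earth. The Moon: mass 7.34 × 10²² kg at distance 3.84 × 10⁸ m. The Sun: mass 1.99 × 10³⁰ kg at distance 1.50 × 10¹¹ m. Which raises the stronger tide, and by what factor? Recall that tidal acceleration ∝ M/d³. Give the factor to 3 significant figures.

The Moon, by a factor of ≈ 2.20

The tide-raising term goes as M/d³ (the gradient of a 1/d² field).
The Moon: (7.34 × 10²²) / (3.84 × 10⁸)³ = 1.296 × 10⁻³
The Sun: (1.99 × 10³⁰) / (1.50 × 10¹¹)³ = 5.896 × 10⁻⁴
Ratio (larger/smaller) = 2.20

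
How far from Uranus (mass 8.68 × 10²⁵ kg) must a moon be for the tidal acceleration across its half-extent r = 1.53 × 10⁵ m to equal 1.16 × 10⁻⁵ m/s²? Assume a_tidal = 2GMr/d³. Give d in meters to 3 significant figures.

5.35 × 10⁸ m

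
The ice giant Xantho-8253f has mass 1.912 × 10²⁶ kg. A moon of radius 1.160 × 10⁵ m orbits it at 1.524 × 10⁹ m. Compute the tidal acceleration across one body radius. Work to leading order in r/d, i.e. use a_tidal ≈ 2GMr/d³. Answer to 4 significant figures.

Δg = 2GMr/d³
   = 2 × (6.674 × 10⁻¹¹) × (1.912 × 10²⁶) × (1.160 × 10⁵) / (1.524 × 10⁹)³
   = 8.364 × 10⁻⁷ m/s²

8.364 × 10⁻⁷ m/s²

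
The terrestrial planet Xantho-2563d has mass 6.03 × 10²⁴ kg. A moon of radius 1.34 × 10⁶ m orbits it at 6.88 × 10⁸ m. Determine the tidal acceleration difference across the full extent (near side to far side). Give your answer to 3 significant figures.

6.62 × 10⁻⁶ m/s²

Δg = 4GMr/d³
   = 4 × (6.674 × 10⁻¹¹) × (6.03 × 10²⁴) × (1.34 × 10⁶) / (6.88 × 10⁸)³
   = 6.62 × 10⁻⁶ m/s²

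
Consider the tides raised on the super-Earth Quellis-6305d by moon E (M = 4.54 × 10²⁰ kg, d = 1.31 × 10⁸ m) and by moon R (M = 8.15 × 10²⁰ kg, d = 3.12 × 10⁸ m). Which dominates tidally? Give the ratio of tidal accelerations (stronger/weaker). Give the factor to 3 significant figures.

The tide-raising term goes as M/d³ (the gradient of a 1/d² field).
Moon E: (4.54 × 10²⁰) / (1.31 × 10⁸)³ = 2.019 × 10⁻⁴
Moon R: (8.15 × 10²⁰) / (3.12 × 10⁸)³ = 2.683 × 10⁻⁵
Ratio (larger/smaller) = 7.53

Moon E, by a factor of ≈ 7.53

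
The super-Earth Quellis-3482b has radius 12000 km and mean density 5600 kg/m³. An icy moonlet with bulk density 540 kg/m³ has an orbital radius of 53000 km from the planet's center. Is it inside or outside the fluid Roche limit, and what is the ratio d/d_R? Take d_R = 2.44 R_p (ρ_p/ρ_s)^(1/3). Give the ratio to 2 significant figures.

d_R = 2.44 × (12000 km) × (5600/540)^(1/3) = 63850 km
d/d_R = (53000) / (63850) = 0.83
Since d/d_R < 1, the body is inside the Roche limit.

inside; d/d_R ≈ 0.83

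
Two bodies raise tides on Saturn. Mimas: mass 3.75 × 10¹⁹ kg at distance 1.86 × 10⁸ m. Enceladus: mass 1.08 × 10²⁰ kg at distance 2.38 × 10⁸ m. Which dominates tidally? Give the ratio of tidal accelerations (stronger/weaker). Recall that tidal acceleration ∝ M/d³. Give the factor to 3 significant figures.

Enceladus, by a factor of ≈ 1.37

Compare M/d³ for the two perturbers:
Mimas: (3.75 × 10¹⁹) / (1.86 × 10⁸)³ = 5.828 × 10⁻⁶
Enceladus: (1.08 × 10²⁰) / (2.38 × 10⁸)³ = 8.011 × 10⁻⁶
Ratio (larger/smaller) = 1.37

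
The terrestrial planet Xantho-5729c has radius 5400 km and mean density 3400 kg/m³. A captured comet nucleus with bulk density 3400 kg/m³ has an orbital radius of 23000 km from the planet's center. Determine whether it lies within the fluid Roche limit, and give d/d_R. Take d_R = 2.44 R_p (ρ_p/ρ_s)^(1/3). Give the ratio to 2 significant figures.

d_R = 2.44 × (5400 km) × (3400/3400)^(1/3) = 13180 km
d/d_R = (23000) / (13180) = 1.7
Since d/d_R > 1, the body is outside the Roche limit.

outside; d/d_R ≈ 1.7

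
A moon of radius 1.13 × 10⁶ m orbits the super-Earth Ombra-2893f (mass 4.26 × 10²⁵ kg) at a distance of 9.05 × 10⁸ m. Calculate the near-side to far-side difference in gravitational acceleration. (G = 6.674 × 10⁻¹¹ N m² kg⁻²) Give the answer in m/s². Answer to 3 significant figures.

The field gradient is 2GM/d³; across the full diameter 2r the difference is 4GMr/d³.
Δg = 4GMr/d³
   = 4 × (6.674 × 10⁻¹¹) × (4.26 × 10²⁵) × (1.13 × 10⁶) / (9.05 × 10⁸)³
   = 1.73 × 10⁻⁵ m/s²

1.73 × 10⁻⁵ m/s²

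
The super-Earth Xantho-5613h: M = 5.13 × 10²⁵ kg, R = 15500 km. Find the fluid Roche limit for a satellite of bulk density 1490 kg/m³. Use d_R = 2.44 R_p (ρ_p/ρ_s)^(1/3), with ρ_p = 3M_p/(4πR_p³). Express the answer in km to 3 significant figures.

ρ_p = 3M_p/(4πR_p³) = 3 × (5.13 × 10²⁵) / (4π × (1.55 × 10⁷ m)³) = 3290 kg/m³
d_R = 2.44 × 15500 km × (3290/1490)^(1/3)
    = 49200 km

49200 km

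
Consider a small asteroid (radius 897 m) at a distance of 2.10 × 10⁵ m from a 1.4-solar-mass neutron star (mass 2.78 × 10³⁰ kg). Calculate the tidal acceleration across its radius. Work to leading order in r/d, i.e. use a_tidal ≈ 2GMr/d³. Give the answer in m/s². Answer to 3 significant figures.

a_tidal = 2GMr/d³
        = 2 × (6.674 × 10⁻¹¹) × (2.78 × 10³⁰) × (897) / (2.10 × 10⁵)³
        = 3.59 × 10⁷ m/s²

3.59 × 10⁷ m/s²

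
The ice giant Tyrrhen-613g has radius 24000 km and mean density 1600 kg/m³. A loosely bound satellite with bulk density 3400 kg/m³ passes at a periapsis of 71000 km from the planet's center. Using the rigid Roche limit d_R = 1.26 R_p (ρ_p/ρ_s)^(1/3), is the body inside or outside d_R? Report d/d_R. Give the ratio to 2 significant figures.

d_R = 1.26 × (24000 km) × (1600/3400)^(1/3) = 23520 km
d/d_R = (71000) / (23520) = 3.0
Since d/d_R > 1, the body is outside the Roche limit.

outside; d/d_R ≈ 3.0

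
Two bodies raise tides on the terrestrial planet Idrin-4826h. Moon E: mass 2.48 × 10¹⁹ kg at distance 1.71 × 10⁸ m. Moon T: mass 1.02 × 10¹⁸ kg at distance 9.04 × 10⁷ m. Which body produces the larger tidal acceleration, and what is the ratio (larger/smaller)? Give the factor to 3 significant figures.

Moon E, by a factor of ≈ 3.59

The tide-raising term goes as M/d³ (the gradient of a 1/d² field).
Moon E: (2.48 × 10¹⁹) / (1.71 × 10⁸)³ = 4.960 × 10⁻⁶
Moon T: (1.02 × 10¹⁸) / (9.04 × 10⁷)³ = 1.381 × 10⁻⁶
Ratio (larger/smaller) = 3.59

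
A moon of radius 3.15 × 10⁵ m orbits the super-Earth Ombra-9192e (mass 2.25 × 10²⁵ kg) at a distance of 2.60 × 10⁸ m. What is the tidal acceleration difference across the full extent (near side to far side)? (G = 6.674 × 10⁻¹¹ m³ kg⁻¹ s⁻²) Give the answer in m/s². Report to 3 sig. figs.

1.08 × 10⁻⁴ m/s²

Δa = 4GMr/d³
   = 4 × (6.674 × 10⁻¹¹) × (2.25 × 10²⁵) × (3.15 × 10⁵) / (2.60 × 10⁸)³
   = 1.08 × 10⁻⁴ m/s²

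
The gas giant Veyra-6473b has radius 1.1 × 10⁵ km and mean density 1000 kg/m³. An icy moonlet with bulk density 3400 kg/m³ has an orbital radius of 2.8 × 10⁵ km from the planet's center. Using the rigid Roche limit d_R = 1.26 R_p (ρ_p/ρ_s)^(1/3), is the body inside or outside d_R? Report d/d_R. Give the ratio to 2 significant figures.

outside; d/d_R ≈ 3.0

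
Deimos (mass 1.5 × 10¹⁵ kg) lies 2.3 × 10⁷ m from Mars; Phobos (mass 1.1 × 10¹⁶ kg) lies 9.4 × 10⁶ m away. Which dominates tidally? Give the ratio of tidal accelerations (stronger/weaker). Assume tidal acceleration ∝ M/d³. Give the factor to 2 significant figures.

The tide-raising term goes as M/d³ (the gradient of a 1/d² field).
Deimos: (1.5 × 10¹⁵) / (2.3 × 10⁷)³ = 1.233 × 10⁻⁷
Phobos: (1.1 × 10¹⁶) / (9.4 × 10⁶)³ = 1.324 × 10⁻⁵
Ratio (larger/smaller) = 110

Phobos, by a factor of ≈ 110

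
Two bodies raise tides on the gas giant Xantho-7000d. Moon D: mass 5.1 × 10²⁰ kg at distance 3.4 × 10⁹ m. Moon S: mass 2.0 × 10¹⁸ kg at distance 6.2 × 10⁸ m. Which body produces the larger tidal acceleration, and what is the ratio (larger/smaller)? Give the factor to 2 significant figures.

Tidal stretch scales as M/d³; compute that for each body.
Moon D: (5.1 × 10²⁰) / (3.4 × 10⁹)³ = 1.298 × 10⁻⁸
Moon S: (2.0 × 10¹⁸) / (6.2 × 10⁸)³ = 8.392 × 10⁻⁹
Ratio (larger/smaller) = 1.5

Moon D, by a factor of ≈ 1.5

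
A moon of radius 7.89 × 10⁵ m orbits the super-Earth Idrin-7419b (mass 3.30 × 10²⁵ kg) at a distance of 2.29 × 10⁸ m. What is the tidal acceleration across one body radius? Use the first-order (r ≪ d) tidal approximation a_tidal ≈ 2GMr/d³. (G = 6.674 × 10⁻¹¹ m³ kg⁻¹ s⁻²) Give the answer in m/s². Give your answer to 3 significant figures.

2.89 × 10⁻⁴ m/s²

a_tidal = 2GMr/d³
        = 2 × (6.674 × 10⁻¹¹) × (3.30 × 10²⁵) × (7.89 × 10⁵) / (2.29 × 10⁸)³
        = 2.89 × 10⁻⁴ m/s²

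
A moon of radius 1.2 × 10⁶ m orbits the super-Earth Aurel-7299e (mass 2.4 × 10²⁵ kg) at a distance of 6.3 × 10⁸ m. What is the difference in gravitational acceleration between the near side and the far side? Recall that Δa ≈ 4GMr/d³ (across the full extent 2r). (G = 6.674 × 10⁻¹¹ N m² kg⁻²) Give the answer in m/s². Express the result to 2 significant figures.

3.1 × 10⁻⁵ m/s²

a_tidal = 4GMr/d³
        = 4 × (6.674 × 10⁻¹¹) × (2.4 × 10²⁵) × (1.2 × 10⁶) / (6.3 × 10⁸)³
        = 3.1 × 10⁻⁵ m/s²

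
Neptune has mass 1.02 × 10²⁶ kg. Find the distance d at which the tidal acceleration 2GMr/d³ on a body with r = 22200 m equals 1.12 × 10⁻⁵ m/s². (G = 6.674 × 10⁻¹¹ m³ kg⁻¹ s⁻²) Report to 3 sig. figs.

3.00 × 10⁸ m

2GMr/d³ = a_tidal  ⇒  d = (2GMr / a_tidal)^(1/3)
d = (2 × 6.674×10⁻¹¹ × (1.02 × 10²⁶) × (22200) / (1.12 × 10⁻⁵))^(1/3)
  = 3.00 × 10⁸ m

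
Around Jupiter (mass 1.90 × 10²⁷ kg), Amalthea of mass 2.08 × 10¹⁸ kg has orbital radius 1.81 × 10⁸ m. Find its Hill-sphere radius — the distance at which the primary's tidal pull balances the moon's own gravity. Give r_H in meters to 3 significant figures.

1.29 × 10⁵ m

r_H ≈ a (m/3M)^(1/3)
    = (1.81 × 10⁸) × (2.08 × 10¹⁸ / (3 × 1.90 × 10²⁷))^(1/3)
    = 1.29 × 10⁵ m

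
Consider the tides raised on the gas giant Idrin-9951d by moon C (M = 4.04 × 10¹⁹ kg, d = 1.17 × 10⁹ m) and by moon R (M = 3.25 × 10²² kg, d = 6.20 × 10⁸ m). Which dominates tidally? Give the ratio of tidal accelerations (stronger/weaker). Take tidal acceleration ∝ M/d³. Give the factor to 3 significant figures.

Moon R, by a factor of ≈ 5410

Tidal stretch scales as M/d³; compute that for each body.
Moon C: (4.04 × 10¹⁹) / (1.17 × 10⁹)³ = 2.522 × 10⁻⁸
Moon R: (3.25 × 10²²) / (6.20 × 10⁸)³ = 1.364 × 10⁻⁴
Ratio (larger/smaller) = 5410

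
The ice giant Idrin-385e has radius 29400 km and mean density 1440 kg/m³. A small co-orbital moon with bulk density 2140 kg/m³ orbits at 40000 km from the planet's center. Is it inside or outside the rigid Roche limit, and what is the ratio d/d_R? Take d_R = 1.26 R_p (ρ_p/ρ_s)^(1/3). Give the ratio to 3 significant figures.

outside; d/d_R ≈ 1.23

d_R = 1.26 × (29400 km) × (1440/2140)^(1/3) = 32460 km
d/d_R = (40000) / (32460) = 1.23
Since d/d_R > 1, the body is outside the Roche limit.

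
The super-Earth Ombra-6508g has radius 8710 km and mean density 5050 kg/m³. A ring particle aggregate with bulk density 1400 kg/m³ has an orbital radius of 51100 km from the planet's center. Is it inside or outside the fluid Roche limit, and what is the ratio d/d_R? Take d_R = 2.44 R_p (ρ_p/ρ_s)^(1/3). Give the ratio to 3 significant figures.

outside; d/d_R ≈ 1.57

d_R = 2.44 × (8710 km) × (5050/1400)^(1/3) = 32590 km
d/d_R = (51100) / (32590) = 1.57
Since d/d_R > 1, the body is outside the Roche limit.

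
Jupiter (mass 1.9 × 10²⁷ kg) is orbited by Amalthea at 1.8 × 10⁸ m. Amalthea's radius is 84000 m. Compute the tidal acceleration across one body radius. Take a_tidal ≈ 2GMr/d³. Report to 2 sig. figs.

3.7 × 10⁻³ m/s²

Δa = 2GMr/d³
   = 2 × (6.674 × 10⁻¹¹) × (1.9 × 10²⁷) × (84000) / (1.8 × 10⁸)³
   = 3.7 × 10⁻³ m/s²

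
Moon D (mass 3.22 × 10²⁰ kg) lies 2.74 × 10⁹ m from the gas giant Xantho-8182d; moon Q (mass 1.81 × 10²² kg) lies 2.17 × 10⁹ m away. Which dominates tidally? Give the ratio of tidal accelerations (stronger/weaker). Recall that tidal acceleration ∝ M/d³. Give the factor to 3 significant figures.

Tidal acceleration ∝ M/d³, so compare M/d³ for each.
Moon D: (3.22 × 10²⁰) / (2.74 × 10⁹)³ = 1.565 × 10⁻⁸
Moon Q: (1.81 × 10²²) / (2.17 × 10⁹)³ = 1.771 × 10⁻⁶
Ratio (larger/smaller) = 113

Moon Q, by a factor of ≈ 113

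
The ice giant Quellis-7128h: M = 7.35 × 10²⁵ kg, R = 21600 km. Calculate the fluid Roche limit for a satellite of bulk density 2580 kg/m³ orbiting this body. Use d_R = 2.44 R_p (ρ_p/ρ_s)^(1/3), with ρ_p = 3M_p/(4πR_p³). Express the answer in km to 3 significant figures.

46200 km

ρ_p = 3M_p/(4πR_p³) = 3 × (7.35 × 10²⁵) / (4π × (2.16 × 10⁷ m)³) = 1740 kg/m³
d_R = 2.44 × 21600 km × (1740/2580)^(1/3)
    = 46200 km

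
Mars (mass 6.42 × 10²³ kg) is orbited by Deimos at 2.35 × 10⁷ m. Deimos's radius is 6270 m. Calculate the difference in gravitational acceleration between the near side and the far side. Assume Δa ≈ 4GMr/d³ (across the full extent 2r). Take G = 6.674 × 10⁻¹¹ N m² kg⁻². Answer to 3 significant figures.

8.28 × 10⁻⁵ m/s²

Differencing GM/(d−r)² and GM/(d+r)² to first order in r/d gives 4GMr/d³.
a_tidal = 4GMr/d³
        = 4 × (6.674 × 10⁻¹¹) × (6.42 × 10²³) × (6270) / (2.35 × 10⁷)³
        = 8.28 × 10⁻⁵ m/s²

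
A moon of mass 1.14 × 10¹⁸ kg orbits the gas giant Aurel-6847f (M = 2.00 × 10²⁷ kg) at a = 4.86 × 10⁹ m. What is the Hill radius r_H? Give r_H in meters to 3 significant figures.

2.79 × 10⁶ m

r_H ≈ a (m/3M)^(1/3)
    = (4.86 × 10⁹) × (1.14 × 10¹⁸ / (3 × 2.00 × 10²⁷))^(1/3)
    = 2.79 × 10⁶ m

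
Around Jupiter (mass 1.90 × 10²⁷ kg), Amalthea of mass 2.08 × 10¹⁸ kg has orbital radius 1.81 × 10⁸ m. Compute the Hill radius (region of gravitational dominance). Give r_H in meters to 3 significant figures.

1.29 × 10⁵ m

r_H ≈ a (m/3M)^(1/3)
    = (1.81 × 10⁸) × (2.08 × 10¹⁸ / (3 × 1.90 × 10²⁷))^(1/3)
    = 1.29 × 10⁵ m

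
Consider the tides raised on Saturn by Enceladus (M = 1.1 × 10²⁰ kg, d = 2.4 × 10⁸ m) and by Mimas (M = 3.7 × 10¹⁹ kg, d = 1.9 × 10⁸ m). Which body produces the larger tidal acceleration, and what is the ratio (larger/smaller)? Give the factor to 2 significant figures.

Enceladus, by a factor of ≈ 1.5

Tidal acceleration ∝ M/d³, so compare M/d³ for each.
Enceladus: (1.1 × 10²⁰) / (2.4 × 10⁸)³ = 7.957 × 10⁻⁶
Mimas: (3.7 × 10¹⁹) / (1.9 × 10⁸)³ = 5.394 × 10⁻⁶
Ratio (larger/smaller) = 1.5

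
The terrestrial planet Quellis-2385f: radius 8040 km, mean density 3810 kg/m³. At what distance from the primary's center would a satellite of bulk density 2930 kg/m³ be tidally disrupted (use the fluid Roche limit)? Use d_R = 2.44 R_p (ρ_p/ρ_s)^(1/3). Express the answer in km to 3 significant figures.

d_R = 2.44 × 8040 km × (3810/2930)^(1/3)
    = 21400 km

21400 km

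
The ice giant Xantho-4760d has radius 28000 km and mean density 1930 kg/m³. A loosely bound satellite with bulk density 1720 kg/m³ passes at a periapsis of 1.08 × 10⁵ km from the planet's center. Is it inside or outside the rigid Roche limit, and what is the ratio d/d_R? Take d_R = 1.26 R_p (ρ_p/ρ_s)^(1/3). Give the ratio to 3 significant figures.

outside; d/d_R ≈ 2.95

d_R = 1.26 × (28000 km) × (1930/1720)^(1/3) = 36660 km
d/d_R = (1.08 × 10⁵) / (36660) = 2.95
Since d/d_R > 1, the body is outside the Roche limit.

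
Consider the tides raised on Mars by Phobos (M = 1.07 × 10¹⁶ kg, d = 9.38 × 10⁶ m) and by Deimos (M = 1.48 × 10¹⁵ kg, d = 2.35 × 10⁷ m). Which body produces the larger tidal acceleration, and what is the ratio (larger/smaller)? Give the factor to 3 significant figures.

The tide-raising term goes as M/d³ (the gradient of a 1/d² field).
Phobos: (1.07 × 10¹⁶) / (9.38 × 10⁶)³ = 1.297 × 10⁻⁵
Deimos: (1.48 × 10¹⁵) / (2.35 × 10⁷)³ = 1.140 × 10⁻⁷
Ratio (larger/smaller) = 114

Phobos, by a factor of ≈ 114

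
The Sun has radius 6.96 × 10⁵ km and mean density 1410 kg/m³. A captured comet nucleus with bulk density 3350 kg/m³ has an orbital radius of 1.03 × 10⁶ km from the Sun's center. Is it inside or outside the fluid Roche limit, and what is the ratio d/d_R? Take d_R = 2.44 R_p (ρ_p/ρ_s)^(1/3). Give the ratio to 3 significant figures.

inside; d/d_R ≈ 0.809

d_R = 2.44 × (6.96 × 10⁵ km) × (1410/3350)^(1/3) = 1.273 × 10⁶ km
d/d_R = (1.03 × 10⁶) / (1.273 × 10⁶) = 0.809
Since d/d_R < 1, the body is inside the Roche limit.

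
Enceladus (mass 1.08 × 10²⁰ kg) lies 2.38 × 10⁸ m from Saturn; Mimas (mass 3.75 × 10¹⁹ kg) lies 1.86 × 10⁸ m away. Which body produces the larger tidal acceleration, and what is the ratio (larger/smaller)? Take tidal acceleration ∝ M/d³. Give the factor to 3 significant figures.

Compare M/d³ for the two perturbers:
Enceladus: (1.08 × 10²⁰) / (2.38 × 10⁸)³ = 8.011 × 10⁻⁶
Mimas: (3.75 × 10¹⁹) / (1.86 × 10⁸)³ = 5.828 × 10⁻⁶
Ratio (larger/smaller) = 1.37

Enceladus, by a factor of ≈ 1.37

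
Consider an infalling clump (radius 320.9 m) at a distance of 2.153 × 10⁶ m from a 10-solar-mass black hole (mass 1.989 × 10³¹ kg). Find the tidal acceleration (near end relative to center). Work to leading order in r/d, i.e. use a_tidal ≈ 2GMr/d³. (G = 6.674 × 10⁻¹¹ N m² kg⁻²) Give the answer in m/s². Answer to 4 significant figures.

8.537 × 10⁴ m/s²

Δa = 2GMr/d³
   = 2 × (6.674 × 10⁻¹¹) × (1.989 × 10³¹) × (320.9) / (2.153 × 10⁶)³
   = 8.537 × 10⁴ m/s²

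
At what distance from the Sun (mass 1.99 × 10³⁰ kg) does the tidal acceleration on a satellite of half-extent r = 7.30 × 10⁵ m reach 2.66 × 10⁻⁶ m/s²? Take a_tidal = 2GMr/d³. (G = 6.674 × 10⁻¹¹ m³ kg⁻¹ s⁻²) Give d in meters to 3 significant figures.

2GMr/d³ = a_tidal  ⇒  d = (2GMr / a_tidal)^(1/3)
d = (2 × 6.674×10⁻¹¹ × (1.99 × 10³⁰) × (7.30 × 10⁵) / (2.66 × 10⁻⁶))^(1/3)
  = 4.18 × 10¹⁰ m

4.18 × 10¹⁰ m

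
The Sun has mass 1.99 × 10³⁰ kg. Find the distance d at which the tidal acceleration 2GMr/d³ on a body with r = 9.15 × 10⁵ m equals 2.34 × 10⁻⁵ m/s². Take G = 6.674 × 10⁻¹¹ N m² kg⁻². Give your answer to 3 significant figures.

2GMr/d³ = a_tidal  ⇒  d = (2GMr / a_tidal)^(1/3)
d = (2 × 6.674×10⁻¹¹ × (1.99 × 10³⁰) × (9.15 × 10⁵) / (2.34 × 10⁻⁵))^(1/3)
  = 2.18 × 10¹⁰ m

2.18 × 10¹⁰ m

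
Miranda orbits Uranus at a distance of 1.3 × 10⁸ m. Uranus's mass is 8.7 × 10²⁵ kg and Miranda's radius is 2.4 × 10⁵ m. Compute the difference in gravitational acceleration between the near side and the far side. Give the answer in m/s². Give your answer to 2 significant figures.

2.5 × 10⁻³ m/s²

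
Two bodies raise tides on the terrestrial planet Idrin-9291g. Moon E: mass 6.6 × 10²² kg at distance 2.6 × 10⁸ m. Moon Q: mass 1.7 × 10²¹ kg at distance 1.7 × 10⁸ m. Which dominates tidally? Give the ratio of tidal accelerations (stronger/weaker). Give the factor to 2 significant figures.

Moon E, by a factor of ≈ 11

Tidal acceleration ∝ M/d³, so compare M/d³ for each.
Moon E: (6.6 × 10²²) / (2.6 × 10⁸)³ = 3.755 × 10⁻³
Moon Q: (1.7 × 10²¹) / (1.7 × 10⁸)³ = 3.460 × 10⁻⁴
Ratio (larger/smaller) = 11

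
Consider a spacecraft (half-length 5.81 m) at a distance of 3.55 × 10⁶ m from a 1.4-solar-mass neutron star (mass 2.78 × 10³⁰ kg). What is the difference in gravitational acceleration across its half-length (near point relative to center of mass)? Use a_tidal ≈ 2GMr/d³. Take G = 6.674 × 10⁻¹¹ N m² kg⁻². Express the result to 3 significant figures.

a_tidal = 2GMr/d³
        = 2 × (6.674 × 10⁻¹¹) × (2.78 × 10³⁰) × (5.81) / (3.55 × 10⁶)³
        = 4.82 × 10¹ m/s²

4.82 × 10¹ m/s²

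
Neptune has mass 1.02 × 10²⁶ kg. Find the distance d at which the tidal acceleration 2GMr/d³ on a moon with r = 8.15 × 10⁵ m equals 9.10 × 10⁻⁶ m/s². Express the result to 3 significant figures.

1.07 × 10⁹ m

2GMr/d³ = a_tidal  ⇒  d = (2GMr / a_tidal)^(1/3)
d = (2 × 6.674×10⁻¹¹ × (1.02 × 10²⁶) × (8.15 × 10⁵) / (9.10 × 10⁻⁶))^(1/3)
  = 1.07 × 10⁹ m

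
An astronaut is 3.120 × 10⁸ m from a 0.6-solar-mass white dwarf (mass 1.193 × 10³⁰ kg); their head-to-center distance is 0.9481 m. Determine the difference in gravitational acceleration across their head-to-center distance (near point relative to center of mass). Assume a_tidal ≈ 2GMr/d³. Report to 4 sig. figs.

4.971 × 10⁻⁶ m/s²

Δa = 2GMr/d³
   = 2 × (6.674 × 10⁻¹¹) × (1.193 × 10³⁰) × (0.9481) / (3.120 × 10⁸)³
   = 4.971 × 10⁻⁶ m/s²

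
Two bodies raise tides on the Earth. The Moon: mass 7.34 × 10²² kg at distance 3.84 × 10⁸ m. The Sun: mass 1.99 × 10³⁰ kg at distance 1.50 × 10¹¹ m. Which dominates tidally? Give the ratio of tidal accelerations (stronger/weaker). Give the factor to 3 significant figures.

Compare M/d³ for the two perturbers:
The Moon: (7.34 × 10²²) / (3.84 × 10⁸)³ = 1.296 × 10⁻³
The Sun: (1.99 × 10³⁰) / (1.50 × 10¹¹)³ = 5.896 × 10⁻⁴
Ratio (larger/smaller) = 2.20

The Moon, by a factor of ≈ 2.20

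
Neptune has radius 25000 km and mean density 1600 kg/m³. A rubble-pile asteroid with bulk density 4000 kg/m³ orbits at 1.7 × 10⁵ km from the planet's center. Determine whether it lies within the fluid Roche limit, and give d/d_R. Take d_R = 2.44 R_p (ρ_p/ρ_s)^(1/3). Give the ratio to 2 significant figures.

d_R = 2.44 × (25000 km) × (1600/4000)^(1/3) = 44950 km
d/d_R = (1.7 × 10⁵) / (44950) = 3.8
Since d/d_R > 1, the body is outside the Roche limit.

outside; d/d_R ≈ 3.8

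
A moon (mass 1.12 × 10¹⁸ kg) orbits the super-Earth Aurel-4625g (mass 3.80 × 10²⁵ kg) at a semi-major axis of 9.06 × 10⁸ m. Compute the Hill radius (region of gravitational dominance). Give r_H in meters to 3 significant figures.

r_H ≈ a (m/3M)^(1/3)
    = (9.06 × 10⁸) × (1.12 × 10¹⁸ / (3 × 3.80 × 10²⁵))^(1/3)
    = 1.94 × 10⁶ m

1.94 × 10⁶ m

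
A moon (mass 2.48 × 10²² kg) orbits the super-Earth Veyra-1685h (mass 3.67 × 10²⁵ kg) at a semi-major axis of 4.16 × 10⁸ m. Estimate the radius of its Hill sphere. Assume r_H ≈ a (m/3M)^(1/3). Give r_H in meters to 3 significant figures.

r_H ≈ a (m/3M)^(1/3)
    = (4.16 × 10⁸) × (2.48 × 10²² / (3 × 3.67 × 10²⁵))^(1/3)
    = 2.53 × 10⁷ m

2.53 × 10⁷ m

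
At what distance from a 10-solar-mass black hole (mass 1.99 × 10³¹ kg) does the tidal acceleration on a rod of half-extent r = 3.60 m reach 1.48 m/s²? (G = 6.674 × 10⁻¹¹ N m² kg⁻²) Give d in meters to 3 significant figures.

2GMr/d³ = a_tidal  ⇒  d = (2GMr / a_tidal)^(1/3)
d = (2 × 6.674×10⁻¹¹ × (1.99 × 10³¹) × (3.60) / (1.48))^(1/3)
  = 1.86 × 10⁷ m

1.86 × 10⁷ m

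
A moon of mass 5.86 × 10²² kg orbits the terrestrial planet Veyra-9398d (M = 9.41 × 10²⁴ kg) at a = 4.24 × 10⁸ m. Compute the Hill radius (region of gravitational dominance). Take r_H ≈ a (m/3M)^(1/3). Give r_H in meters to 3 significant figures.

5.41 × 10⁷ m

r_H ≈ a (m/3M)^(1/3)
    = (4.24 × 10⁸) × (5.86 × 10²² / (3 × 9.41 × 10²⁴))^(1/3)
    = 5.41 × 10⁷ m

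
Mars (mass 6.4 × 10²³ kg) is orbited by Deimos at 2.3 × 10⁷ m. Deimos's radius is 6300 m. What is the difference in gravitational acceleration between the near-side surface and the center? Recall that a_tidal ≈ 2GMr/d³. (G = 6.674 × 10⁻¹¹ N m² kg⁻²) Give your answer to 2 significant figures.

4.4 × 10⁻⁵ m/s²

a_tidal = 2GMr/d³
        = 2 × (6.674 × 10⁻¹¹) × (6.4 × 10²³) × (6300) / (2.3 × 10⁷)³
        = 4.4 × 10⁻⁵ m/s²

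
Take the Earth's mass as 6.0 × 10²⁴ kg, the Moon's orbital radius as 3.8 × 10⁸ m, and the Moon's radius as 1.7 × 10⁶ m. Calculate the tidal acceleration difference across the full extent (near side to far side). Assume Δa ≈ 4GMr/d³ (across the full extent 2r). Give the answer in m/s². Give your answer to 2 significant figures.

Δg = 4GMr/d³
   = 4 × (6.674 × 10⁻¹¹) × (6.0 × 10²⁴) × (1.7 × 10⁶) / (3.8 × 10⁸)³
   = 5.0 × 10⁻⁵ m/s²

5.0 × 10⁻⁵ m/s²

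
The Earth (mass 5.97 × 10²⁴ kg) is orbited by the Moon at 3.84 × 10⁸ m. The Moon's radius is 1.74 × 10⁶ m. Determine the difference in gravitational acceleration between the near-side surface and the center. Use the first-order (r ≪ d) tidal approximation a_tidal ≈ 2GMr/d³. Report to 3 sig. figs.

Δa = 2GMr/d³
   = 2 × (6.674 × 10⁻¹¹) × (5.97 × 10²⁴) × (1.74 × 10⁶) / (3.84 × 10⁸)³
   = 2.45 × 10⁻⁵ m/s²

2.45 × 10⁻⁵ m/s²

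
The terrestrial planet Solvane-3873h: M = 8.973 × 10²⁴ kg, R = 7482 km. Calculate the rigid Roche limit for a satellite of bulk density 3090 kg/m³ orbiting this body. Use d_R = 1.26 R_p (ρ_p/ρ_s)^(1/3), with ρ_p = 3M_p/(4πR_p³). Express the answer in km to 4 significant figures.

11150 km

ρ_p = 3M_p/(4πR_p³) = 3 × (8.973 × 10²⁴) / (4π × (7.482 × 10⁶ m)³) = 5114 kg/m³
d_R = 1.26 × 7482 km × (5114/3090)^(1/3)
    = 11150 km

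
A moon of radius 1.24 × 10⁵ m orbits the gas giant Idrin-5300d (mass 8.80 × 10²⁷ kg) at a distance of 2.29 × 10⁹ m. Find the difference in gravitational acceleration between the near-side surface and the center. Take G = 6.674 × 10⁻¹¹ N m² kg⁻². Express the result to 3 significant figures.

1.21 × 10⁻⁵ m/s²

a_tidal = 2GMr/d³
        = 2 × (6.674 × 10⁻¹¹) × (8.80 × 10²⁷) × (1.24 × 10⁵) / (2.29 × 10⁹)³
        = 1.21 × 10⁻⁵ m/s²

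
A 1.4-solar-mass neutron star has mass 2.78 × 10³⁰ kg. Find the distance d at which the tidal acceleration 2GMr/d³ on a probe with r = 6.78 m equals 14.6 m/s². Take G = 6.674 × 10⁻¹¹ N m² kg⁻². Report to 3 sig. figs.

2GMr/d³ = a_tidal  ⇒  d = (2GMr / a_tidal)^(1/3)
d = (2 × 6.674×10⁻¹¹ × (2.78 × 10³⁰) × (6.78) / (14.6))^(1/3)
  = 5.56 × 10⁶ m

5.56 × 10⁶ m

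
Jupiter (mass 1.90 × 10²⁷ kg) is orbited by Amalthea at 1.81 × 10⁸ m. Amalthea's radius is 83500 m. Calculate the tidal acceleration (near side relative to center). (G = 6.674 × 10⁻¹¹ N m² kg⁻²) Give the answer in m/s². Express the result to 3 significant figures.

Δa = 2GMr/d³
   = 2 × (6.674 × 10⁻¹¹) × (1.90 × 10²⁷) × (83500) / (1.81 × 10⁸)³
   = 3.57 × 10⁻³ m/s²

3.57 × 10⁻³ m/s²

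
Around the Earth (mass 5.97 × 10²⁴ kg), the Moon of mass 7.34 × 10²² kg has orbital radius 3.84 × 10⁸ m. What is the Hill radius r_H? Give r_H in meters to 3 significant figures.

r_H ≈ a (m/3M)^(1/3)
    = (3.84 × 10⁸) × (7.34 × 10²² / (3 × 5.97 × 10²⁴))^(1/3)
    = 6.15 × 10⁷ m

6.15 × 10⁷ m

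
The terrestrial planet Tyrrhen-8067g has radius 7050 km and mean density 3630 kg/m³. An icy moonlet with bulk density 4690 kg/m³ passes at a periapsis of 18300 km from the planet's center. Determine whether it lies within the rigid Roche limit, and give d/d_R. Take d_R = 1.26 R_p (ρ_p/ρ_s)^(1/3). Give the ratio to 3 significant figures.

outside; d/d_R ≈ 2.24

d_R = 1.26 × (7050 km) × (3630/4690)^(1/3) = 8156 km
d/d_R = (18300) / (8156) = 2.24
Since d/d_R > 1, the body is outside the Roche limit.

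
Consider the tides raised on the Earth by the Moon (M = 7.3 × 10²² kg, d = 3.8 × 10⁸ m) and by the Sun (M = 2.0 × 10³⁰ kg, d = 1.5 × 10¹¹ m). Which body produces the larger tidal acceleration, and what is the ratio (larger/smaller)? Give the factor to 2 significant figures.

Tidal stretch scales as M/d³; compute that for each body.
The Moon: (7.3 × 10²²) / (3.8 × 10⁸)³ = 1.330 × 10⁻³
The Sun: (2.0 × 10³⁰) / (1.5 × 10¹¹)³ = 5.926 × 10⁻⁴
Ratio (larger/smaller) = 2.2

The Moon, by a factor of ≈ 2.2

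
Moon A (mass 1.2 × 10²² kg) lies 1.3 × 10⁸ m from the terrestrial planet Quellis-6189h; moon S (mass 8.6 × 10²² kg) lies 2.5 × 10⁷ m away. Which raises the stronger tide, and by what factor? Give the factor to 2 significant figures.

Tidal stretch scales as M/d³; compute that for each body.
Moon A: (1.2 × 10²²) / (1.3 × 10⁸)³ = 5.462 × 10⁻³
Moon S: (8.6 × 10²²) / (2.5 × 10⁷)³ = 5.504
Ratio (larger/smaller) = 1000

Moon S, by a factor of ≈ 1000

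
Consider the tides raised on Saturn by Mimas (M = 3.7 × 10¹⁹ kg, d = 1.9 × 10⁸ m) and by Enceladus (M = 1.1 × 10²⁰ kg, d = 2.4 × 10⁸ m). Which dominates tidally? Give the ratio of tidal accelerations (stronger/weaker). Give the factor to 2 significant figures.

Enceladus, by a factor of ≈ 1.5

Tidal stretch scales as M/d³; compute that for each body.
Mimas: (3.7 × 10¹⁹) / (1.9 × 10⁸)³ = 5.394 × 10⁻⁶
Enceladus: (1.1 × 10²⁰) / (2.4 × 10⁸)³ = 7.957 × 10⁻⁶
Ratio (larger/smaller) = 1.5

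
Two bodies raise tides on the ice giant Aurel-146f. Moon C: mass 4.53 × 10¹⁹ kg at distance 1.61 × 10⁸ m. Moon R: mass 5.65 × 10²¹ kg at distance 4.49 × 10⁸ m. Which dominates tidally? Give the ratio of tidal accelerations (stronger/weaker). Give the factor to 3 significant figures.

Compare M/d³ for the two perturbers:
Moon C: (4.53 × 10¹⁹) / (1.61 × 10⁸)³ = 1.085 × 10⁻⁵
Moon R: (5.65 × 10²¹) / (4.49 × 10⁸)³ = 6.242 × 10⁻⁵
Ratio (larger/smaller) = 5.75

Moon R, by a factor of ≈ 5.75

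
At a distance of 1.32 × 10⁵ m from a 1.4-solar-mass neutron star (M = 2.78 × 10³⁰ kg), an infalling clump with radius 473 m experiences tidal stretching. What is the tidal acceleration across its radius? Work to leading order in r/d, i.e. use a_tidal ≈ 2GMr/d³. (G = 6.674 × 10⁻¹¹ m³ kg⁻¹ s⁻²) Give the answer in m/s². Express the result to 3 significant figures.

Δa = 2GMr/d³
   = 2 × (6.674 × 10⁻¹¹) × (2.78 × 10³⁰) × (473) / (1.32 × 10⁵)³
   = 7.63 × 10⁷ m/s²

7.63 × 10⁷ m/s²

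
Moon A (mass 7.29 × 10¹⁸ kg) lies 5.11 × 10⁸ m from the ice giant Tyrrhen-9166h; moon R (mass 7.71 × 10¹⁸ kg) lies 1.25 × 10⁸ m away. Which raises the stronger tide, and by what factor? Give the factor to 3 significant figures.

Tidal acceleration ∝ M/d³, so compare M/d³ for each.
Moon A: (7.29 × 10¹⁸) / (5.11 × 10⁸)³ = 5.463 × 10⁻⁸
Moon R: (7.71 × 10¹⁸) / (1.25 × 10⁸)³ = 3.948 × 10⁻⁶
Ratio (larger/smaller) = 72.3

Moon R, by a factor of ≈ 72.3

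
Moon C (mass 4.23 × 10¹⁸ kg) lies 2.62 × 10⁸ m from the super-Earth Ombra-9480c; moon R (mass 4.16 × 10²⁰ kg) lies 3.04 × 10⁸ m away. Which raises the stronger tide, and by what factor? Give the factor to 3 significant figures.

Moon R, by a factor of ≈ 63.0

The tide-raising term goes as M/d³ (the gradient of a 1/d² field).
Moon C: (4.23 × 10¹⁸) / (2.62 × 10⁸)³ = 2.352 × 10⁻⁷
Moon R: (4.16 × 10²⁰) / (3.04 × 10⁸)³ = 1.481 × 10⁻⁵
Ratio (larger/smaller) = 63.0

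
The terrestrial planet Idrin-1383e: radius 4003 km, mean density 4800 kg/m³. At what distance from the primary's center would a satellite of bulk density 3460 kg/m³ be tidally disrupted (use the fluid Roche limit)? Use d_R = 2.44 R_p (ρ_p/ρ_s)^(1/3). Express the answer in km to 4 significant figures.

10890 km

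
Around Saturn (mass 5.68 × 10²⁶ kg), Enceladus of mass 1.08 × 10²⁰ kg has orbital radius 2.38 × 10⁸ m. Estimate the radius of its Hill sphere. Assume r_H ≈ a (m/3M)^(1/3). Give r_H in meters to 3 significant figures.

r_H ≈ a (m/3M)^(1/3)
    = (2.38 × 10⁸) × (1.08 × 10²⁰ / (3 × 5.68 × 10²⁶))^(1/3)
    = 9.49 × 10⁵ m

9.49 × 10⁵ m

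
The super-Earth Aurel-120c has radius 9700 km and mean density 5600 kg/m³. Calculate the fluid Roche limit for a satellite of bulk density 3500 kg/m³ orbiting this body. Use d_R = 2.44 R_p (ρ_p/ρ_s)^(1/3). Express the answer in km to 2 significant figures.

d_R = 2.44 × 9700 km × (5600/3500)^(1/3)
    = 28000 km

28000 km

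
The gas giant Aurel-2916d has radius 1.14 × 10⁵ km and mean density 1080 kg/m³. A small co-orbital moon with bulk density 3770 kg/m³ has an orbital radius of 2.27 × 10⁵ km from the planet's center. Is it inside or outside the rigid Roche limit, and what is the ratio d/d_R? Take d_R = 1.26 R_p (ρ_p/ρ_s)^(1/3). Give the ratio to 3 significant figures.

outside; d/d_R ≈ 2.40

d_R = 1.26 × (1.14 × 10⁵ km) × (1080/3770)^(1/3) = 94690 km
d/d_R = (2.27 × 10⁵) / (94690) = 2.40
Since d/d_R > 1, the body is outside the Roche limit.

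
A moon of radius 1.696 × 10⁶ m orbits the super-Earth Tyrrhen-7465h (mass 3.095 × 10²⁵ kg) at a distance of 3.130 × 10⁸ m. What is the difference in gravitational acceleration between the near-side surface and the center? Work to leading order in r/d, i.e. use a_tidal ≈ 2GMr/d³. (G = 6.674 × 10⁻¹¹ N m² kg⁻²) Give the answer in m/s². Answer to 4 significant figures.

Δa = 2GMr/d³
   = 2 × (6.674 × 10⁻¹¹) × (3.095 × 10²⁵) × (1.696 × 10⁶) / (3.130 × 10⁸)³
   = 2.285 × 10⁻⁴ m/s²

2.285 × 10⁻⁴ m/s²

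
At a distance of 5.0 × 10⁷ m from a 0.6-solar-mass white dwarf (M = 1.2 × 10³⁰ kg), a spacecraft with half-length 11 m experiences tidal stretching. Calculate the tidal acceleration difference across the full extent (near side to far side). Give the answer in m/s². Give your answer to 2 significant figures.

Δa = 4GMr/d³
   = 4 × (6.674 × 10⁻¹¹) × (1.2 × 10³⁰) × (11) / (5.0 × 10⁷)³
   = 2.8 × 10⁻² m/s²

2.8 × 10⁻² m/s²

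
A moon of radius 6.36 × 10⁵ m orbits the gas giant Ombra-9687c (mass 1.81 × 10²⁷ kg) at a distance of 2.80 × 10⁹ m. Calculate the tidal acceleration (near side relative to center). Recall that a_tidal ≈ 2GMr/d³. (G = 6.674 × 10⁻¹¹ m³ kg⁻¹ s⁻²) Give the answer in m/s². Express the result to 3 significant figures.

Differencing GM/(d−r)² and GM/d² to first order in r/d gives 2GMr/d³.
Δa = 2GMr/d³
   = 2 × (6.674 × 10⁻¹¹) × (1.81 × 10²⁷) × (6.36 × 10⁵) / (2.80 × 10⁹)³
   = 7.00 × 10⁻⁶ m/s²

7.00 × 10⁻⁶ m/s²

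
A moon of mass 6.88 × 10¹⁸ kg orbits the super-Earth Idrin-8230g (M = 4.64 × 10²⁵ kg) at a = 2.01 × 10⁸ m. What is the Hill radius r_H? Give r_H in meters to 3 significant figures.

7.38 × 10⁵ m

r_H ≈ a (m/3M)^(1/3)
    = (2.01 × 10⁸) × (6.88 × 10¹⁸ / (3 × 4.64 × 10²⁵))^(1/3)
    = 7.38 × 10⁵ m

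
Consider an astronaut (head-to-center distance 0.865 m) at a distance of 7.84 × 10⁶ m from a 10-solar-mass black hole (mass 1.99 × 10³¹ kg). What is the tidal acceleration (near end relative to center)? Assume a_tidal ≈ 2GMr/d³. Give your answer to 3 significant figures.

4.77 m/s²

Since r ≪ d, expand the inverse-square field across one radius to get the leading 2GMr/d³ term.
Δg = 2GMr/d³
   = 2 × (6.674 × 10⁻¹¹) × (1.99 × 10³¹) × (0.865) / (7.84 × 10⁶)³
   = 4.77 m/s²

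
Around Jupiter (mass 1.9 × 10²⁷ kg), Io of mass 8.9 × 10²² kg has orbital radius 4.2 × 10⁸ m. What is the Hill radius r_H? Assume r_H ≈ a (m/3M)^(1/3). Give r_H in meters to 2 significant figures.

1.0 × 10⁷ m

r_H ≈ a (m/3M)^(1/3)
    = (4.2 × 10⁸) × (8.9 × 10²² / (3 × 1.9 × 10²⁷))^(1/3)
    = 1.0 × 10⁷ m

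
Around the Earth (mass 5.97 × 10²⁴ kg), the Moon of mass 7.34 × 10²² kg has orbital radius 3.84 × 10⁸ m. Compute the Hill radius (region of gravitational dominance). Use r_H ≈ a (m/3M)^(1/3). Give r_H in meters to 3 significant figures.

6.15 × 10⁷ m

r_H ≈ a (m/3M)^(1/3)
    = (3.84 × 10⁸) × (7.34 × 10²² / (3 × 5.97 × 10²⁴))^(1/3)
    = 6.15 × 10⁷ m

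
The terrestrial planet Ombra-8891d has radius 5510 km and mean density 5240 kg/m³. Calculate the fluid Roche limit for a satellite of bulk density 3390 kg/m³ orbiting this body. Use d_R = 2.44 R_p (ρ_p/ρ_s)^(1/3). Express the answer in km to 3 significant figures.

d_R = 2.44 × 5510 km × (5240/3390)^(1/3)
    = 15500 km

15500 km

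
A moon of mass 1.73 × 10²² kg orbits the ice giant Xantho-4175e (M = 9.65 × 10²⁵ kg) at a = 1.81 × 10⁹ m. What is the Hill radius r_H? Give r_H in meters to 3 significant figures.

r_H ≈ a (m/3M)^(1/3)
    = (1.81 × 10⁹) × (1.73 × 10²² / (3 × 9.65 × 10²⁵))^(1/3)
    = 7.08 × 10⁷ m

7.08 × 10⁷ m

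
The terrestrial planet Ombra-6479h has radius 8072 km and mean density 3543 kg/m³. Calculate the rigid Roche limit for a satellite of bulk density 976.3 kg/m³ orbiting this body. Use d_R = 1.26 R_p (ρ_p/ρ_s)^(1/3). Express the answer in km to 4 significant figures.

d_R = 1.26 × 8072 km × (3543/976.3)^(1/3)
    = 15630 km

15630 km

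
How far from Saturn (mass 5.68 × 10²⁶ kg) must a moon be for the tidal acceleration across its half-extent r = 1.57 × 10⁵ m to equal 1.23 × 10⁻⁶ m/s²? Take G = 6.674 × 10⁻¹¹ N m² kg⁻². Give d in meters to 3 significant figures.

2.13 × 10⁹ m

2GMr/d³ = a_tidal  ⇒  d = (2GMr / a_tidal)^(1/3)
d = (2 × 6.674×10⁻¹¹ × (5.68 × 10²⁶) × (1.57 × 10⁵) / (1.23 × 10⁻⁶))^(1/3)
  = 2.13 × 10⁹ m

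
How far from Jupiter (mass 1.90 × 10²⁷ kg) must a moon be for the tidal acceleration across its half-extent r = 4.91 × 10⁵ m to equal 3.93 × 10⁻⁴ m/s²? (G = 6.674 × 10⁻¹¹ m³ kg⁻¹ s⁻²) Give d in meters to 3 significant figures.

2GMr/d³ = a_tidal  ⇒  d = (2GMr / a_tidal)^(1/3)
d = (2 × 6.674×10⁻¹¹ × (1.90 × 10²⁷) × (4.91 × 10⁵) / (3.93 × 10⁻⁴))^(1/3)
  = 6.82 × 10⁸ m

6.82 × 10⁸ m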